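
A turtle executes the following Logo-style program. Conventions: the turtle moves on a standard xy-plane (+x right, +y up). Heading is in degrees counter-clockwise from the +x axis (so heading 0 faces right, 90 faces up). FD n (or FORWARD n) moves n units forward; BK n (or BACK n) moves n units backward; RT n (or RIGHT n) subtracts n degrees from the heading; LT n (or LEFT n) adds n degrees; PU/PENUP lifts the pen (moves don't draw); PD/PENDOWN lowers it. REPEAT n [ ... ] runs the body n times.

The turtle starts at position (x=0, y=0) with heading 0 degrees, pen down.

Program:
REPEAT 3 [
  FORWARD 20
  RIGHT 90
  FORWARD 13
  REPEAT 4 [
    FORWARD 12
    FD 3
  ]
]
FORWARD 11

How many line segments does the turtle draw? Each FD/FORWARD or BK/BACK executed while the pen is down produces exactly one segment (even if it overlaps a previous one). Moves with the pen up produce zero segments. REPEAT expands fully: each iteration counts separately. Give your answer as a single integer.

Answer: 31

Derivation:
Executing turtle program step by step:
Start: pos=(0,0), heading=0, pen down
REPEAT 3 [
  -- iteration 1/3 --
  FD 20: (0,0) -> (20,0) [heading=0, draw]
  RT 90: heading 0 -> 270
  FD 13: (20,0) -> (20,-13) [heading=270, draw]
  REPEAT 4 [
    -- iteration 1/4 --
    FD 12: (20,-13) -> (20,-25) [heading=270, draw]
    FD 3: (20,-25) -> (20,-28) [heading=270, draw]
    -- iteration 2/4 --
    FD 12: (20,-28) -> (20,-40) [heading=270, draw]
    FD 3: (20,-40) -> (20,-43) [heading=270, draw]
    -- iteration 3/4 --
    FD 12: (20,-43) -> (20,-55) [heading=270, draw]
    FD 3: (20,-55) -> (20,-58) [heading=270, draw]
    -- iteration 4/4 --
    FD 12: (20,-58) -> (20,-70) [heading=270, draw]
    FD 3: (20,-70) -> (20,-73) [heading=270, draw]
  ]
  -- iteration 2/3 --
  FD 20: (20,-73) -> (20,-93) [heading=270, draw]
  RT 90: heading 270 -> 180
  FD 13: (20,-93) -> (7,-93) [heading=180, draw]
  REPEAT 4 [
    -- iteration 1/4 --
    FD 12: (7,-93) -> (-5,-93) [heading=180, draw]
    FD 3: (-5,-93) -> (-8,-93) [heading=180, draw]
    -- iteration 2/4 --
    FD 12: (-8,-93) -> (-20,-93) [heading=180, draw]
    FD 3: (-20,-93) -> (-23,-93) [heading=180, draw]
    -- iteration 3/4 --
    FD 12: (-23,-93) -> (-35,-93) [heading=180, draw]
    FD 3: (-35,-93) -> (-38,-93) [heading=180, draw]
    -- iteration 4/4 --
    FD 12: (-38,-93) -> (-50,-93) [heading=180, draw]
    FD 3: (-50,-93) -> (-53,-93) [heading=180, draw]
  ]
  -- iteration 3/3 --
  FD 20: (-53,-93) -> (-73,-93) [heading=180, draw]
  RT 90: heading 180 -> 90
  FD 13: (-73,-93) -> (-73,-80) [heading=90, draw]
  REPEAT 4 [
    -- iteration 1/4 --
    FD 12: (-73,-80) -> (-73,-68) [heading=90, draw]
    FD 3: (-73,-68) -> (-73,-65) [heading=90, draw]
    -- iteration 2/4 --
    FD 12: (-73,-65) -> (-73,-53) [heading=90, draw]
    FD 3: (-73,-53) -> (-73,-50) [heading=90, draw]
    -- iteration 3/4 --
    FD 12: (-73,-50) -> (-73,-38) [heading=90, draw]
    FD 3: (-73,-38) -> (-73,-35) [heading=90, draw]
    -- iteration 4/4 --
    FD 12: (-73,-35) -> (-73,-23) [heading=90, draw]
    FD 3: (-73,-23) -> (-73,-20) [heading=90, draw]
  ]
]
FD 11: (-73,-20) -> (-73,-9) [heading=90, draw]
Final: pos=(-73,-9), heading=90, 31 segment(s) drawn
Segments drawn: 31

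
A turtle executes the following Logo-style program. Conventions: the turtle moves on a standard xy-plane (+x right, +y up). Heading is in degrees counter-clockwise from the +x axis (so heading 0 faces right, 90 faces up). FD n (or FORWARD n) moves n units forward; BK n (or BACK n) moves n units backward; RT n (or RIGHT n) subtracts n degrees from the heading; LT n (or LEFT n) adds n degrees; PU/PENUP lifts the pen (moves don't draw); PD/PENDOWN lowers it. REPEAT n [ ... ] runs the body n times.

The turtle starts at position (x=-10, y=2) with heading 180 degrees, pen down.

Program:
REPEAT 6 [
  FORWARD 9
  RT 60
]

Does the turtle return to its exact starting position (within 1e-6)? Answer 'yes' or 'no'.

Executing turtle program step by step:
Start: pos=(-10,2), heading=180, pen down
REPEAT 6 [
  -- iteration 1/6 --
  FD 9: (-10,2) -> (-19,2) [heading=180, draw]
  RT 60: heading 180 -> 120
  -- iteration 2/6 --
  FD 9: (-19,2) -> (-23.5,9.794) [heading=120, draw]
  RT 60: heading 120 -> 60
  -- iteration 3/6 --
  FD 9: (-23.5,9.794) -> (-19,17.588) [heading=60, draw]
  RT 60: heading 60 -> 0
  -- iteration 4/6 --
  FD 9: (-19,17.588) -> (-10,17.588) [heading=0, draw]
  RT 60: heading 0 -> 300
  -- iteration 5/6 --
  FD 9: (-10,17.588) -> (-5.5,9.794) [heading=300, draw]
  RT 60: heading 300 -> 240
  -- iteration 6/6 --
  FD 9: (-5.5,9.794) -> (-10,2) [heading=240, draw]
  RT 60: heading 240 -> 180
]
Final: pos=(-10,2), heading=180, 6 segment(s) drawn

Start position: (-10, 2)
Final position: (-10, 2)
Distance = 0; < 1e-6 -> CLOSED

Answer: yes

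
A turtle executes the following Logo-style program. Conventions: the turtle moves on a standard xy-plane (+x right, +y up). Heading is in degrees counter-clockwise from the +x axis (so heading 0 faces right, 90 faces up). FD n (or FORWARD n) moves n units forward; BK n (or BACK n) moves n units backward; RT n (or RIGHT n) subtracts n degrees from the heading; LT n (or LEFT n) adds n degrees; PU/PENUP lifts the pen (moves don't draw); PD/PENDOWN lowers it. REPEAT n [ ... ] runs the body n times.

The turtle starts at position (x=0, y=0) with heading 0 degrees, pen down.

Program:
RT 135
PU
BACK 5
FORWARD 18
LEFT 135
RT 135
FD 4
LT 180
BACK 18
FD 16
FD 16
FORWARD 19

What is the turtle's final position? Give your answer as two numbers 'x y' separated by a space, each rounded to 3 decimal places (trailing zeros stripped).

Executing turtle program step by step:
Start: pos=(0,0), heading=0, pen down
RT 135: heading 0 -> 225
PU: pen up
BK 5: (0,0) -> (3.536,3.536) [heading=225, move]
FD 18: (3.536,3.536) -> (-9.192,-9.192) [heading=225, move]
LT 135: heading 225 -> 0
RT 135: heading 0 -> 225
FD 4: (-9.192,-9.192) -> (-12.021,-12.021) [heading=225, move]
LT 180: heading 225 -> 45
BK 18: (-12.021,-12.021) -> (-24.749,-24.749) [heading=45, move]
FD 16: (-24.749,-24.749) -> (-13.435,-13.435) [heading=45, move]
FD 16: (-13.435,-13.435) -> (-2.121,-2.121) [heading=45, move]
FD 19: (-2.121,-2.121) -> (11.314,11.314) [heading=45, move]
Final: pos=(11.314,11.314), heading=45, 0 segment(s) drawn

Answer: 11.314 11.314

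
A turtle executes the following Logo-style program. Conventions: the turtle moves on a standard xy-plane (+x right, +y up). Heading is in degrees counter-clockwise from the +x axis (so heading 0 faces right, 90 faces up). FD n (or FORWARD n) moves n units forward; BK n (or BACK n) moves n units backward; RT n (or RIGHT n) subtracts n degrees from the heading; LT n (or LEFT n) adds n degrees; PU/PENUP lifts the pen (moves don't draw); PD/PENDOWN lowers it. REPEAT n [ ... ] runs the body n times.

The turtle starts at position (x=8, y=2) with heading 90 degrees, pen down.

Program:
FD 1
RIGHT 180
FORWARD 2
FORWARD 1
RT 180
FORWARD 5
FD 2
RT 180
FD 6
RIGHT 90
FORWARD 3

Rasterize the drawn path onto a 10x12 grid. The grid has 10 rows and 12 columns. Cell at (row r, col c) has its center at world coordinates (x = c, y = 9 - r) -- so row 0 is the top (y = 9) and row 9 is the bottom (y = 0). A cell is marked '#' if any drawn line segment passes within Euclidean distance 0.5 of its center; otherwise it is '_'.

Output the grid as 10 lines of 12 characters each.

Segment 0: (8,2) -> (8,3)
Segment 1: (8,3) -> (8,1)
Segment 2: (8,1) -> (8,0)
Segment 3: (8,0) -> (8,5)
Segment 4: (8,5) -> (8,7)
Segment 5: (8,7) -> (8,1)
Segment 6: (8,1) -> (5,1)

Answer: ____________
____________
________#___
________#___
________#___
________#___
________#___
________#___
_____####___
________#___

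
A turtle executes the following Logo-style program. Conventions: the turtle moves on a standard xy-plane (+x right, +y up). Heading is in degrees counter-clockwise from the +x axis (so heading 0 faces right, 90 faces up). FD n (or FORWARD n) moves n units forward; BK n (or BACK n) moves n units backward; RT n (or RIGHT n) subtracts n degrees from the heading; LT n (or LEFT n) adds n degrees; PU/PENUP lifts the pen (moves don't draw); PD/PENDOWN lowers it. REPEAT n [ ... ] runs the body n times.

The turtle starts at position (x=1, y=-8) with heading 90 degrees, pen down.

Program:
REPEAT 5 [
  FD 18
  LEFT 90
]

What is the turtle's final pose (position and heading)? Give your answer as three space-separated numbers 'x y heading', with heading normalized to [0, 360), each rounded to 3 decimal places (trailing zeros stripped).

Executing turtle program step by step:
Start: pos=(1,-8), heading=90, pen down
REPEAT 5 [
  -- iteration 1/5 --
  FD 18: (1,-8) -> (1,10) [heading=90, draw]
  LT 90: heading 90 -> 180
  -- iteration 2/5 --
  FD 18: (1,10) -> (-17,10) [heading=180, draw]
  LT 90: heading 180 -> 270
  -- iteration 3/5 --
  FD 18: (-17,10) -> (-17,-8) [heading=270, draw]
  LT 90: heading 270 -> 0
  -- iteration 4/5 --
  FD 18: (-17,-8) -> (1,-8) [heading=0, draw]
  LT 90: heading 0 -> 90
  -- iteration 5/5 --
  FD 18: (1,-8) -> (1,10) [heading=90, draw]
  LT 90: heading 90 -> 180
]
Final: pos=(1,10), heading=180, 5 segment(s) drawn

Answer: 1 10 180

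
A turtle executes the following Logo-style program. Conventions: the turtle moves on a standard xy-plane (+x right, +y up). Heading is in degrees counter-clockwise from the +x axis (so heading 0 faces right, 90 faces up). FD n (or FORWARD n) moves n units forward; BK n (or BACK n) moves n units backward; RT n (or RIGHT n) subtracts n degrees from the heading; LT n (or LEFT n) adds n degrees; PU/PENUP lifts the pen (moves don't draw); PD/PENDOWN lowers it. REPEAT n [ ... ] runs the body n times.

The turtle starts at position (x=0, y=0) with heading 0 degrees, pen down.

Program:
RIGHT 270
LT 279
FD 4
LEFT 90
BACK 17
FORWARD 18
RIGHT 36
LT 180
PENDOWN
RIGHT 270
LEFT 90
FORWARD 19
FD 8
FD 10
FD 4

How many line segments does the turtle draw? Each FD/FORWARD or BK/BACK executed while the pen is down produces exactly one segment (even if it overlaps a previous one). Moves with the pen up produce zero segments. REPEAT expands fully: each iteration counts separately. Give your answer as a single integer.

Answer: 7

Derivation:
Executing turtle program step by step:
Start: pos=(0,0), heading=0, pen down
RT 270: heading 0 -> 90
LT 279: heading 90 -> 9
FD 4: (0,0) -> (3.951,0.626) [heading=9, draw]
LT 90: heading 9 -> 99
BK 17: (3.951,0.626) -> (6.61,-16.165) [heading=99, draw]
FD 18: (6.61,-16.165) -> (3.794,1.613) [heading=99, draw]
RT 36: heading 99 -> 63
LT 180: heading 63 -> 243
PD: pen down
RT 270: heading 243 -> 333
LT 90: heading 333 -> 63
FD 19: (3.794,1.613) -> (12.42,18.543) [heading=63, draw]
FD 8: (12.42,18.543) -> (16.052,25.671) [heading=63, draw]
FD 10: (16.052,25.671) -> (20.592,34.581) [heading=63, draw]
FD 4: (20.592,34.581) -> (22.408,38.145) [heading=63, draw]
Final: pos=(22.408,38.145), heading=63, 7 segment(s) drawn
Segments drawn: 7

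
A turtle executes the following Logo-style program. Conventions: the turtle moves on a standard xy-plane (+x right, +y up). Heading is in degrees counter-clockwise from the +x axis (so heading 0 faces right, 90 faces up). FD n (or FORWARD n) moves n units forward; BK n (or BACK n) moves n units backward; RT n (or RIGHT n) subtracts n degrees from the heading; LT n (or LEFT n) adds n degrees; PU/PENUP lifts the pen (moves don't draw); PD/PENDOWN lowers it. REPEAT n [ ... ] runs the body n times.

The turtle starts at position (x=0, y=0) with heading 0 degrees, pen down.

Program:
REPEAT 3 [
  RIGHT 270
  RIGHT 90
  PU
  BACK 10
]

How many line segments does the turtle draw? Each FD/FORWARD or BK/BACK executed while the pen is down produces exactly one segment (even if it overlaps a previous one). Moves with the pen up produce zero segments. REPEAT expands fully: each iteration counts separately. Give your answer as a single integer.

Answer: 0

Derivation:
Executing turtle program step by step:
Start: pos=(0,0), heading=0, pen down
REPEAT 3 [
  -- iteration 1/3 --
  RT 270: heading 0 -> 90
  RT 90: heading 90 -> 0
  PU: pen up
  BK 10: (0,0) -> (-10,0) [heading=0, move]
  -- iteration 2/3 --
  RT 270: heading 0 -> 90
  RT 90: heading 90 -> 0
  PU: pen up
  BK 10: (-10,0) -> (-20,0) [heading=0, move]
  -- iteration 3/3 --
  RT 270: heading 0 -> 90
  RT 90: heading 90 -> 0
  PU: pen up
  BK 10: (-20,0) -> (-30,0) [heading=0, move]
]
Final: pos=(-30,0), heading=0, 0 segment(s) drawn
Segments drawn: 0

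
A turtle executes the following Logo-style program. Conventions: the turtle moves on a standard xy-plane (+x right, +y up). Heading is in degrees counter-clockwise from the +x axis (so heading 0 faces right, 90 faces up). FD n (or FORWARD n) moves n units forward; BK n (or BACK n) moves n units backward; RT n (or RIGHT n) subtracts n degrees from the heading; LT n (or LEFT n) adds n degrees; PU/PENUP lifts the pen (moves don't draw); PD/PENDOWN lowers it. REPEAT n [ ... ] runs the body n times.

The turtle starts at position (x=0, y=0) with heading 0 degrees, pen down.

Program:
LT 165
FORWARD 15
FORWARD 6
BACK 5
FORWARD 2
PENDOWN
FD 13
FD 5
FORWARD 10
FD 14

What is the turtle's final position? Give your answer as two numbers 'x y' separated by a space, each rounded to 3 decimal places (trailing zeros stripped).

Answer: -57.956 15.529

Derivation:
Executing turtle program step by step:
Start: pos=(0,0), heading=0, pen down
LT 165: heading 0 -> 165
FD 15: (0,0) -> (-14.489,3.882) [heading=165, draw]
FD 6: (-14.489,3.882) -> (-20.284,5.435) [heading=165, draw]
BK 5: (-20.284,5.435) -> (-15.455,4.141) [heading=165, draw]
FD 2: (-15.455,4.141) -> (-17.387,4.659) [heading=165, draw]
PD: pen down
FD 13: (-17.387,4.659) -> (-29.944,8.023) [heading=165, draw]
FD 5: (-29.944,8.023) -> (-34.773,9.317) [heading=165, draw]
FD 10: (-34.773,9.317) -> (-44.433,11.906) [heading=165, draw]
FD 14: (-44.433,11.906) -> (-57.956,15.529) [heading=165, draw]
Final: pos=(-57.956,15.529), heading=165, 8 segment(s) drawn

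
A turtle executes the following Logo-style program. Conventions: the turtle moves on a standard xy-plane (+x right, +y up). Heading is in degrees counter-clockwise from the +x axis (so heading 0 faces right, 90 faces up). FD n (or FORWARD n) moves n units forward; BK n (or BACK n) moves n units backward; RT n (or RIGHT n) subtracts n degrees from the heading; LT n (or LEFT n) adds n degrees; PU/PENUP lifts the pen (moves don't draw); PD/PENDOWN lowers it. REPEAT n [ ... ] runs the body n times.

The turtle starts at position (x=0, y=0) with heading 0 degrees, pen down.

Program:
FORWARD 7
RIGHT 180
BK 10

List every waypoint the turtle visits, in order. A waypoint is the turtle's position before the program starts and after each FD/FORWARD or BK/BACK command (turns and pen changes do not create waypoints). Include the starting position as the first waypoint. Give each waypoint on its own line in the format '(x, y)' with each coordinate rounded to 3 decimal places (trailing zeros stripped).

Executing turtle program step by step:
Start: pos=(0,0), heading=0, pen down
FD 7: (0,0) -> (7,0) [heading=0, draw]
RT 180: heading 0 -> 180
BK 10: (7,0) -> (17,0) [heading=180, draw]
Final: pos=(17,0), heading=180, 2 segment(s) drawn
Waypoints (3 total):
(0, 0)
(7, 0)
(17, 0)

Answer: (0, 0)
(7, 0)
(17, 0)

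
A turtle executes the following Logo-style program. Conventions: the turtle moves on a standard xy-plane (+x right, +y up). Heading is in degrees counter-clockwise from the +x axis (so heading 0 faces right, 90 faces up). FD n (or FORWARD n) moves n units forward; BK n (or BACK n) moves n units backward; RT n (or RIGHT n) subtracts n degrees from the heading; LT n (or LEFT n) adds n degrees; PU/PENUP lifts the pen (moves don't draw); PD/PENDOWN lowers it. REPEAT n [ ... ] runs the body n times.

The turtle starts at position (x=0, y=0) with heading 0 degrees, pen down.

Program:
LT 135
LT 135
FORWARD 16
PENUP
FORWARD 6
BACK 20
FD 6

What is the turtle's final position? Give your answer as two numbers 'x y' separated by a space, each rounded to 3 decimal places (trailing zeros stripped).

Answer: 0 -8

Derivation:
Executing turtle program step by step:
Start: pos=(0,0), heading=0, pen down
LT 135: heading 0 -> 135
LT 135: heading 135 -> 270
FD 16: (0,0) -> (0,-16) [heading=270, draw]
PU: pen up
FD 6: (0,-16) -> (0,-22) [heading=270, move]
BK 20: (0,-22) -> (0,-2) [heading=270, move]
FD 6: (0,-2) -> (0,-8) [heading=270, move]
Final: pos=(0,-8), heading=270, 1 segment(s) drawn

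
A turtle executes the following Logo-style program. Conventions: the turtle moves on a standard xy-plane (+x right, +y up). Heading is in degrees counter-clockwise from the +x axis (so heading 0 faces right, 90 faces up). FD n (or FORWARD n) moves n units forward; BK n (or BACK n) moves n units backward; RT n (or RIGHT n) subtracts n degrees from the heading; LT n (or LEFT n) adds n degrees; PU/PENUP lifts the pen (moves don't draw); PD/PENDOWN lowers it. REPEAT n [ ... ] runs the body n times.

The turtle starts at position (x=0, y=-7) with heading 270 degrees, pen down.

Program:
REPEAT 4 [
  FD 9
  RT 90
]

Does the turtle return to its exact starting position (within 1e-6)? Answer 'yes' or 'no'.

Answer: yes

Derivation:
Executing turtle program step by step:
Start: pos=(0,-7), heading=270, pen down
REPEAT 4 [
  -- iteration 1/4 --
  FD 9: (0,-7) -> (0,-16) [heading=270, draw]
  RT 90: heading 270 -> 180
  -- iteration 2/4 --
  FD 9: (0,-16) -> (-9,-16) [heading=180, draw]
  RT 90: heading 180 -> 90
  -- iteration 3/4 --
  FD 9: (-9,-16) -> (-9,-7) [heading=90, draw]
  RT 90: heading 90 -> 0
  -- iteration 4/4 --
  FD 9: (-9,-7) -> (0,-7) [heading=0, draw]
  RT 90: heading 0 -> 270
]
Final: pos=(0,-7), heading=270, 4 segment(s) drawn

Start position: (0, -7)
Final position: (0, -7)
Distance = 0; < 1e-6 -> CLOSED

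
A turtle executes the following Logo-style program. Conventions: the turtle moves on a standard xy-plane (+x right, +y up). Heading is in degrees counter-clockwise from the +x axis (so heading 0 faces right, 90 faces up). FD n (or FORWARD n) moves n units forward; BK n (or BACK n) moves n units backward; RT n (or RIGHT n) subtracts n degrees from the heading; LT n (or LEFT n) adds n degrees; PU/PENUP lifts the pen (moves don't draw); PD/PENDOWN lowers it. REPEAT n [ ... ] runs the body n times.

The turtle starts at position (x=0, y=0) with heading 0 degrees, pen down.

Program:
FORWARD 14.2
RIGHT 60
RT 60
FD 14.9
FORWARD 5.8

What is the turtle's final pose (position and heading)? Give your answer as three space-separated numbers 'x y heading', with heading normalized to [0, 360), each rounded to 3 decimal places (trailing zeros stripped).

Answer: 3.85 -17.927 240

Derivation:
Executing turtle program step by step:
Start: pos=(0,0), heading=0, pen down
FD 14.2: (0,0) -> (14.2,0) [heading=0, draw]
RT 60: heading 0 -> 300
RT 60: heading 300 -> 240
FD 14.9: (14.2,0) -> (6.75,-12.904) [heading=240, draw]
FD 5.8: (6.75,-12.904) -> (3.85,-17.927) [heading=240, draw]
Final: pos=(3.85,-17.927), heading=240, 3 segment(s) drawn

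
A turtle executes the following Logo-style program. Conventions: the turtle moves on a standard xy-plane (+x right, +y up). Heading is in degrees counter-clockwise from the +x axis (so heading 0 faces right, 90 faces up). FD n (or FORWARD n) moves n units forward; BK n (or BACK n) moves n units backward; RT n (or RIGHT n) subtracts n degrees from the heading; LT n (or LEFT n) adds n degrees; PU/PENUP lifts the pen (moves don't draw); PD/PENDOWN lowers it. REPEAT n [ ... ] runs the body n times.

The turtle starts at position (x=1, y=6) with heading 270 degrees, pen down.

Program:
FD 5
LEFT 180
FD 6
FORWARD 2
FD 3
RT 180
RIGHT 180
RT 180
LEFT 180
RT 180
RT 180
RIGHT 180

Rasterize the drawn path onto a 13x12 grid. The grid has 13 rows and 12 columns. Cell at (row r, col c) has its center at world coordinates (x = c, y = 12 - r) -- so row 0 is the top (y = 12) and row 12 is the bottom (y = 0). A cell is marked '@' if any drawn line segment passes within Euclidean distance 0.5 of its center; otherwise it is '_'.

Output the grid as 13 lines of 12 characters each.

Answer: _@__________
_@__________
_@__________
_@__________
_@__________
_@__________
_@__________
_@__________
_@__________
_@__________
_@__________
_@__________
____________

Derivation:
Segment 0: (1,6) -> (1,1)
Segment 1: (1,1) -> (1,7)
Segment 2: (1,7) -> (1,9)
Segment 3: (1,9) -> (1,12)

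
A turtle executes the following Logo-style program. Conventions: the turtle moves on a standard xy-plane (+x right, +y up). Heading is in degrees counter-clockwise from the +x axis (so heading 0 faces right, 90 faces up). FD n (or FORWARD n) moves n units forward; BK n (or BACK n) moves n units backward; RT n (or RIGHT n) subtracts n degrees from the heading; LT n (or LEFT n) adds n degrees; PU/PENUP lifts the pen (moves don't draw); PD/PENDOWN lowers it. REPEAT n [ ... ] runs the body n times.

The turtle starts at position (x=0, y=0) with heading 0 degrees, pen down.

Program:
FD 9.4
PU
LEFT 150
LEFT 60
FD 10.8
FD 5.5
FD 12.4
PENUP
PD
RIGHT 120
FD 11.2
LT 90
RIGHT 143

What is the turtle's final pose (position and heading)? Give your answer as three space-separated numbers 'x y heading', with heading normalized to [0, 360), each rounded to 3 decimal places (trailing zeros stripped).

Answer: -15.455 -3.15 37

Derivation:
Executing turtle program step by step:
Start: pos=(0,0), heading=0, pen down
FD 9.4: (0,0) -> (9.4,0) [heading=0, draw]
PU: pen up
LT 150: heading 0 -> 150
LT 60: heading 150 -> 210
FD 10.8: (9.4,0) -> (0.047,-5.4) [heading=210, move]
FD 5.5: (0.047,-5.4) -> (-4.716,-8.15) [heading=210, move]
FD 12.4: (-4.716,-8.15) -> (-15.455,-14.35) [heading=210, move]
PU: pen up
PD: pen down
RT 120: heading 210 -> 90
FD 11.2: (-15.455,-14.35) -> (-15.455,-3.15) [heading=90, draw]
LT 90: heading 90 -> 180
RT 143: heading 180 -> 37
Final: pos=(-15.455,-3.15), heading=37, 2 segment(s) drawn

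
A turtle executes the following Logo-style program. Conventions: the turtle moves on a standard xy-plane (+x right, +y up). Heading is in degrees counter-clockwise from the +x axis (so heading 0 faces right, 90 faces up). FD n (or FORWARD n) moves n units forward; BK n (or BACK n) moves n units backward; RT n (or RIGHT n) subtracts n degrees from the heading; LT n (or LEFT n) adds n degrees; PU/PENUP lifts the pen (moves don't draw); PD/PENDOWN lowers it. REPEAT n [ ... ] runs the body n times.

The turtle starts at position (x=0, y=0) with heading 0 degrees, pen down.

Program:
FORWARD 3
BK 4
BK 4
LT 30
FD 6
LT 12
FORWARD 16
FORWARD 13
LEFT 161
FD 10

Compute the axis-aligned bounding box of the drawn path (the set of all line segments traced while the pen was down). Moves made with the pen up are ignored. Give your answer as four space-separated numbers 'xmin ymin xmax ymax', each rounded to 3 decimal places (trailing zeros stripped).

Answer: -5 0 21.747 22.405

Derivation:
Executing turtle program step by step:
Start: pos=(0,0), heading=0, pen down
FD 3: (0,0) -> (3,0) [heading=0, draw]
BK 4: (3,0) -> (-1,0) [heading=0, draw]
BK 4: (-1,0) -> (-5,0) [heading=0, draw]
LT 30: heading 0 -> 30
FD 6: (-5,0) -> (0.196,3) [heading=30, draw]
LT 12: heading 30 -> 42
FD 16: (0.196,3) -> (12.086,13.706) [heading=42, draw]
FD 13: (12.086,13.706) -> (21.747,22.405) [heading=42, draw]
LT 161: heading 42 -> 203
FD 10: (21.747,22.405) -> (12.542,18.497) [heading=203, draw]
Final: pos=(12.542,18.497), heading=203, 7 segment(s) drawn

Segment endpoints: x in {-5, -1, 0, 0.196, 3, 12.086, 12.542, 21.747}, y in {0, 3, 13.706, 18.497, 22.405}
xmin=-5, ymin=0, xmax=21.747, ymax=22.405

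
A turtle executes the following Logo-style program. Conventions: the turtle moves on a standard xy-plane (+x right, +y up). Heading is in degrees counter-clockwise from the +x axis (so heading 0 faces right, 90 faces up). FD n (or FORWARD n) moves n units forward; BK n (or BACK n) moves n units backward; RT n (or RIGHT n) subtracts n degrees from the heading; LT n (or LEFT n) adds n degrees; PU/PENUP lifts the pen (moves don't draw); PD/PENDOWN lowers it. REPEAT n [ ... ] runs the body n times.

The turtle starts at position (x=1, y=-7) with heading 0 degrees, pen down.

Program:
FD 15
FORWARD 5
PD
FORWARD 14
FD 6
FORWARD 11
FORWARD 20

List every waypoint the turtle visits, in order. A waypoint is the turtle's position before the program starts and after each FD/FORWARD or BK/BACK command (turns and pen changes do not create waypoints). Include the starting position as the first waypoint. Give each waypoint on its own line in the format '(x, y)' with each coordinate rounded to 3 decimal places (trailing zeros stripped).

Executing turtle program step by step:
Start: pos=(1,-7), heading=0, pen down
FD 15: (1,-7) -> (16,-7) [heading=0, draw]
FD 5: (16,-7) -> (21,-7) [heading=0, draw]
PD: pen down
FD 14: (21,-7) -> (35,-7) [heading=0, draw]
FD 6: (35,-7) -> (41,-7) [heading=0, draw]
FD 11: (41,-7) -> (52,-7) [heading=0, draw]
FD 20: (52,-7) -> (72,-7) [heading=0, draw]
Final: pos=(72,-7), heading=0, 6 segment(s) drawn
Waypoints (7 total):
(1, -7)
(16, -7)
(21, -7)
(35, -7)
(41, -7)
(52, -7)
(72, -7)

Answer: (1, -7)
(16, -7)
(21, -7)
(35, -7)
(41, -7)
(52, -7)
(72, -7)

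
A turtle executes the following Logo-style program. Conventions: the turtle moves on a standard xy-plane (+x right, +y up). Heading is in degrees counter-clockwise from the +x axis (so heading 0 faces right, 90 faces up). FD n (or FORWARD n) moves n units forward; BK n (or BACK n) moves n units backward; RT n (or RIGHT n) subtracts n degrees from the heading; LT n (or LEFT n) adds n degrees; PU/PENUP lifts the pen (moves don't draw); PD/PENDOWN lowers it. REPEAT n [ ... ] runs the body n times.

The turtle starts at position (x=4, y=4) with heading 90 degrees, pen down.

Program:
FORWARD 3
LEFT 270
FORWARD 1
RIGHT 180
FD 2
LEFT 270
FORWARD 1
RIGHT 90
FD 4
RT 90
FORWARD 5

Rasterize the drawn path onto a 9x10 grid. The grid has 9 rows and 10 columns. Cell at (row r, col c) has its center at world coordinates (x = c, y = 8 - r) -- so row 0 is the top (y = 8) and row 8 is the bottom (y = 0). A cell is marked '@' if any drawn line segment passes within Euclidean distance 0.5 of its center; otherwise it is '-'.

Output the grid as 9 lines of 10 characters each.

Segment 0: (4,4) -> (4,7)
Segment 1: (4,7) -> (5,7)
Segment 2: (5,7) -> (3,7)
Segment 3: (3,7) -> (3,8)
Segment 4: (3,8) -> (7,8)
Segment 5: (7,8) -> (7,3)

Answer: ---@@@@@--
---@@@-@--
----@--@--
----@--@--
----@--@--
-------@--
----------
----------
----------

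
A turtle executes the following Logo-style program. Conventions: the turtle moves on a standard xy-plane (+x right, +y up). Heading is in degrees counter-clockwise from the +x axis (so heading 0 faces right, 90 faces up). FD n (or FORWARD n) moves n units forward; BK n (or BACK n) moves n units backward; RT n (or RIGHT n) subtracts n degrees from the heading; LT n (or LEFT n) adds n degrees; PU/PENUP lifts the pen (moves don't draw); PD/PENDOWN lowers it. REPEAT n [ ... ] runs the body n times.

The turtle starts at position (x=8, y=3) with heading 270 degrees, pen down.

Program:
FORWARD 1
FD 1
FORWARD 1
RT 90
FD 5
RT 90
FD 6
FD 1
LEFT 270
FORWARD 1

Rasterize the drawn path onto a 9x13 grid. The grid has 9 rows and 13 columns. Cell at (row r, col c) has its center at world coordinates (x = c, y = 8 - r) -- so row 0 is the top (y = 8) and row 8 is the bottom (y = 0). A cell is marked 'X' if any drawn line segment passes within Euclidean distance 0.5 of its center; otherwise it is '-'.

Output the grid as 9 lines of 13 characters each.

Segment 0: (8,3) -> (8,2)
Segment 1: (8,2) -> (8,1)
Segment 2: (8,1) -> (8,0)
Segment 3: (8,0) -> (3,0)
Segment 4: (3,0) -> (3,6)
Segment 5: (3,6) -> (3,7)
Segment 6: (3,7) -> (4,7)

Answer: -------------
---XX--------
---X---------
---X---------
---X---------
---X----X----
---X----X----
---X----X----
---XXXXXX----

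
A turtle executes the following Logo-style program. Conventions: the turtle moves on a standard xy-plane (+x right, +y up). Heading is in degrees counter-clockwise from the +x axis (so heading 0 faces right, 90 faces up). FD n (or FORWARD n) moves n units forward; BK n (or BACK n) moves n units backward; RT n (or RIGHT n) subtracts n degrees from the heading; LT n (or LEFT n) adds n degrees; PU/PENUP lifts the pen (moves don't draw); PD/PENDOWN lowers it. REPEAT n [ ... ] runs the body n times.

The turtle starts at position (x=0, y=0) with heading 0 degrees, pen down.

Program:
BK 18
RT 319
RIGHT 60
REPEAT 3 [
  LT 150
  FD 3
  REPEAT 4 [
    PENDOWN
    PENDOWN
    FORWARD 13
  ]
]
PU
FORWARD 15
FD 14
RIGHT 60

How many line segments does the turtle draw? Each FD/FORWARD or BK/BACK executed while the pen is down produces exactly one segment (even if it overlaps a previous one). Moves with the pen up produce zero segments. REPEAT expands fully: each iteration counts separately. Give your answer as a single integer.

Answer: 16

Derivation:
Executing turtle program step by step:
Start: pos=(0,0), heading=0, pen down
BK 18: (0,0) -> (-18,0) [heading=0, draw]
RT 319: heading 0 -> 41
RT 60: heading 41 -> 341
REPEAT 3 [
  -- iteration 1/3 --
  LT 150: heading 341 -> 131
  FD 3: (-18,0) -> (-19.968,2.264) [heading=131, draw]
  REPEAT 4 [
    -- iteration 1/4 --
    PD: pen down
    PD: pen down
    FD 13: (-19.968,2.264) -> (-28.497,12.075) [heading=131, draw]
    -- iteration 2/4 --
    PD: pen down
    PD: pen down
    FD 13: (-28.497,12.075) -> (-37.026,21.887) [heading=131, draw]
    -- iteration 3/4 --
    PD: pen down
    PD: pen down
    FD 13: (-37.026,21.887) -> (-45.554,31.698) [heading=131, draw]
    -- iteration 4/4 --
    PD: pen down
    PD: pen down
    FD 13: (-45.554,31.698) -> (-54.083,41.509) [heading=131, draw]
  ]
  -- iteration 2/3 --
  LT 150: heading 131 -> 281
  FD 3: (-54.083,41.509) -> (-53.511,38.564) [heading=281, draw]
  REPEAT 4 [
    -- iteration 1/4 --
    PD: pen down
    PD: pen down
    FD 13: (-53.511,38.564) -> (-51.03,25.803) [heading=281, draw]
    -- iteration 2/4 --
    PD: pen down
    PD: pen down
    FD 13: (-51.03,25.803) -> (-48.55,13.042) [heading=281, draw]
    -- iteration 3/4 --
    PD: pen down
    PD: pen down
    FD 13: (-48.55,13.042) -> (-46.069,0.281) [heading=281, draw]
    -- iteration 4/4 --
    PD: pen down
    PD: pen down
    FD 13: (-46.069,0.281) -> (-43.589,-12.48) [heading=281, draw]
  ]
  -- iteration 3/3 --
  LT 150: heading 281 -> 71
  FD 3: (-43.589,-12.48) -> (-42.612,-9.644) [heading=71, draw]
  REPEAT 4 [
    -- iteration 1/4 --
    PD: pen down
    PD: pen down
    FD 13: (-42.612,-9.644) -> (-38.38,2.648) [heading=71, draw]
    -- iteration 2/4 --
    PD: pen down
    PD: pen down
    FD 13: (-38.38,2.648) -> (-34.147,14.94) [heading=71, draw]
    -- iteration 3/4 --
    PD: pen down
    PD: pen down
    FD 13: (-34.147,14.94) -> (-29.915,27.231) [heading=71, draw]
    -- iteration 4/4 --
    PD: pen down
    PD: pen down
    FD 13: (-29.915,27.231) -> (-25.683,39.523) [heading=71, draw]
  ]
]
PU: pen up
FD 15: (-25.683,39.523) -> (-20.799,53.706) [heading=71, move]
FD 14: (-20.799,53.706) -> (-16.241,66.943) [heading=71, move]
RT 60: heading 71 -> 11
Final: pos=(-16.241,66.943), heading=11, 16 segment(s) drawn
Segments drawn: 16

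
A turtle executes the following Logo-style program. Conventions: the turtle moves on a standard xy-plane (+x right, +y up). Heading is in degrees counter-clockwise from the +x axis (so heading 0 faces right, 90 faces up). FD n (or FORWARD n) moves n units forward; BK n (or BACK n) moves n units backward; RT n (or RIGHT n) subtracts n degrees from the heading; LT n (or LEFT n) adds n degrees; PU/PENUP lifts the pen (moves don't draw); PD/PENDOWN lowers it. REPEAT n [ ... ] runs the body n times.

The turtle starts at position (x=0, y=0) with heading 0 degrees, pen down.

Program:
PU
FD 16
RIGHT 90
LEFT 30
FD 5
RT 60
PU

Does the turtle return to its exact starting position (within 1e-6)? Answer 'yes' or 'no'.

Executing turtle program step by step:
Start: pos=(0,0), heading=0, pen down
PU: pen up
FD 16: (0,0) -> (16,0) [heading=0, move]
RT 90: heading 0 -> 270
LT 30: heading 270 -> 300
FD 5: (16,0) -> (18.5,-4.33) [heading=300, move]
RT 60: heading 300 -> 240
PU: pen up
Final: pos=(18.5,-4.33), heading=240, 0 segment(s) drawn

Start position: (0, 0)
Final position: (18.5, -4.33)
Distance = 19; >= 1e-6 -> NOT closed

Answer: no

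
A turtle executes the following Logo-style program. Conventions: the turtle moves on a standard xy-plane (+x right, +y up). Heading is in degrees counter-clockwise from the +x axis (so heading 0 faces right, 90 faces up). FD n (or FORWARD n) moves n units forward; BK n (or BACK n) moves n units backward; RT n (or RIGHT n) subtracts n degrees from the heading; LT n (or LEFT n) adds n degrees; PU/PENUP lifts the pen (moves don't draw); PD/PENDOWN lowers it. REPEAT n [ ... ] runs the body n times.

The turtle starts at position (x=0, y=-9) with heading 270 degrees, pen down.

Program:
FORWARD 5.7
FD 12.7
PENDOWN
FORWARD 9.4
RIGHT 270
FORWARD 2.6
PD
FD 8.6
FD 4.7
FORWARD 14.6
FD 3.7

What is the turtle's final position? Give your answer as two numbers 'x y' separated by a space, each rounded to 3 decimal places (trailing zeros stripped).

Executing turtle program step by step:
Start: pos=(0,-9), heading=270, pen down
FD 5.7: (0,-9) -> (0,-14.7) [heading=270, draw]
FD 12.7: (0,-14.7) -> (0,-27.4) [heading=270, draw]
PD: pen down
FD 9.4: (0,-27.4) -> (0,-36.8) [heading=270, draw]
RT 270: heading 270 -> 0
FD 2.6: (0,-36.8) -> (2.6,-36.8) [heading=0, draw]
PD: pen down
FD 8.6: (2.6,-36.8) -> (11.2,-36.8) [heading=0, draw]
FD 4.7: (11.2,-36.8) -> (15.9,-36.8) [heading=0, draw]
FD 14.6: (15.9,-36.8) -> (30.5,-36.8) [heading=0, draw]
FD 3.7: (30.5,-36.8) -> (34.2,-36.8) [heading=0, draw]
Final: pos=(34.2,-36.8), heading=0, 8 segment(s) drawn

Answer: 34.2 -36.8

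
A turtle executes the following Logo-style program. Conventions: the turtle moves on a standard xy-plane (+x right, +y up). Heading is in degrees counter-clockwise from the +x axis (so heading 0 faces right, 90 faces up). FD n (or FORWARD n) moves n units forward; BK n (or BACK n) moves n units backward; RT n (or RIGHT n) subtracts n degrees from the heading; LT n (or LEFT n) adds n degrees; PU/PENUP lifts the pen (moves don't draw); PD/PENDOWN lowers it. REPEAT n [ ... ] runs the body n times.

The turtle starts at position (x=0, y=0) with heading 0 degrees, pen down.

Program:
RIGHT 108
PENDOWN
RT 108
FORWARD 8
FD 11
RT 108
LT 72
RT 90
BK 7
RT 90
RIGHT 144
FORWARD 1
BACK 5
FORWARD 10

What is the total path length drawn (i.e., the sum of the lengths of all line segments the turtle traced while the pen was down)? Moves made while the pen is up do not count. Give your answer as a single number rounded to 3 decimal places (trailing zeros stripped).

Executing turtle program step by step:
Start: pos=(0,0), heading=0, pen down
RT 108: heading 0 -> 252
PD: pen down
RT 108: heading 252 -> 144
FD 8: (0,0) -> (-6.472,4.702) [heading=144, draw]
FD 11: (-6.472,4.702) -> (-15.371,11.168) [heading=144, draw]
RT 108: heading 144 -> 36
LT 72: heading 36 -> 108
RT 90: heading 108 -> 18
BK 7: (-15.371,11.168) -> (-22.029,9.005) [heading=18, draw]
RT 90: heading 18 -> 288
RT 144: heading 288 -> 144
FD 1: (-22.029,9.005) -> (-22.838,9.593) [heading=144, draw]
BK 5: (-22.838,9.593) -> (-18.793,6.654) [heading=144, draw]
FD 10: (-18.793,6.654) -> (-26.883,12.532) [heading=144, draw]
Final: pos=(-26.883,12.532), heading=144, 6 segment(s) drawn

Segment lengths:
  seg 1: (0,0) -> (-6.472,4.702), length = 8
  seg 2: (-6.472,4.702) -> (-15.371,11.168), length = 11
  seg 3: (-15.371,11.168) -> (-22.029,9.005), length = 7
  seg 4: (-22.029,9.005) -> (-22.838,9.593), length = 1
  seg 5: (-22.838,9.593) -> (-18.793,6.654), length = 5
  seg 6: (-18.793,6.654) -> (-26.883,12.532), length = 10
Total = 42

Answer: 42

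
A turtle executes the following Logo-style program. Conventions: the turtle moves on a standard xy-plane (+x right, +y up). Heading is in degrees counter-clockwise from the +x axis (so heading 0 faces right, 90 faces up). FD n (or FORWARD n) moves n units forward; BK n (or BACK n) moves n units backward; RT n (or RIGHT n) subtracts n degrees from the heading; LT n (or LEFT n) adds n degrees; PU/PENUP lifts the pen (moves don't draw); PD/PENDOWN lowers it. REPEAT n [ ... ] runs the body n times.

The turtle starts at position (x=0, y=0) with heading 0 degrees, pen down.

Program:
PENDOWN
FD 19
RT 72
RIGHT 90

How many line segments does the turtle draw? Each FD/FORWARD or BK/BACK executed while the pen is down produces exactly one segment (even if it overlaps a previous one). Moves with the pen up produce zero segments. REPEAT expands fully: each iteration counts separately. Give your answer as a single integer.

Executing turtle program step by step:
Start: pos=(0,0), heading=0, pen down
PD: pen down
FD 19: (0,0) -> (19,0) [heading=0, draw]
RT 72: heading 0 -> 288
RT 90: heading 288 -> 198
Final: pos=(19,0), heading=198, 1 segment(s) drawn
Segments drawn: 1

Answer: 1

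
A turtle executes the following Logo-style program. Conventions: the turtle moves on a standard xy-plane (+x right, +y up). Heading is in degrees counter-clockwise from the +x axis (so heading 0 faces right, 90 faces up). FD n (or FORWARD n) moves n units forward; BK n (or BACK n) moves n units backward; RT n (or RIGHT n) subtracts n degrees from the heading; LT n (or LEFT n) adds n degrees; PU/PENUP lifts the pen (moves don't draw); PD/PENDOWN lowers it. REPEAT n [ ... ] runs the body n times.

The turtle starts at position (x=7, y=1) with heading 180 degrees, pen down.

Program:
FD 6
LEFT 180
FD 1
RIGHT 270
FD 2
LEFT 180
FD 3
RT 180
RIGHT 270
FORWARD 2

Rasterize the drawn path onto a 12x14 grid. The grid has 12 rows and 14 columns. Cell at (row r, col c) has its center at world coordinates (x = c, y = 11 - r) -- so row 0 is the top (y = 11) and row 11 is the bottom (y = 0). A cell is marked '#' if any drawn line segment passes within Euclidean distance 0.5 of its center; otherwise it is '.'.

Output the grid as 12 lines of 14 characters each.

Answer: ..............
..............
..............
..............
..............
..............
..............
..............
..#...........
..#...........
.#######......
###...........

Derivation:
Segment 0: (7,1) -> (1,1)
Segment 1: (1,1) -> (2,1)
Segment 2: (2,1) -> (2,3)
Segment 3: (2,3) -> (2,0)
Segment 4: (2,0) -> (-0,0)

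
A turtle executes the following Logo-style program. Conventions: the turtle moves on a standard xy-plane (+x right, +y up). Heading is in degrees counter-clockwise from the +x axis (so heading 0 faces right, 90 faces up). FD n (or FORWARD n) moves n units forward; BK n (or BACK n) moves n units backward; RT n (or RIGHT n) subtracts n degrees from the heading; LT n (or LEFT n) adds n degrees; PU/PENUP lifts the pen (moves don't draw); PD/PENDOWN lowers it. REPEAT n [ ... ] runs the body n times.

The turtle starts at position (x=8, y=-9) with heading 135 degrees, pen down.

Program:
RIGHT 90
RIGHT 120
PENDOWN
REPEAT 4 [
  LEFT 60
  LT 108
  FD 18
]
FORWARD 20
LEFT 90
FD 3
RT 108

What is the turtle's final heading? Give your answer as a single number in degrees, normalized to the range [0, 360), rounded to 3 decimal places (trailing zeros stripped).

Executing turtle program step by step:
Start: pos=(8,-9), heading=135, pen down
RT 90: heading 135 -> 45
RT 120: heading 45 -> 285
PD: pen down
REPEAT 4 [
  -- iteration 1/4 --
  LT 60: heading 285 -> 345
  LT 108: heading 345 -> 93
  FD 18: (8,-9) -> (7.058,8.975) [heading=93, draw]
  -- iteration 2/4 --
  LT 60: heading 93 -> 153
  LT 108: heading 153 -> 261
  FD 18: (7.058,8.975) -> (4.242,-8.803) [heading=261, draw]
  -- iteration 3/4 --
  LT 60: heading 261 -> 321
  LT 108: heading 321 -> 69
  FD 18: (4.242,-8.803) -> (10.693,8.001) [heading=69, draw]
  -- iteration 4/4 --
  LT 60: heading 69 -> 129
  LT 108: heading 129 -> 237
  FD 18: (10.693,8.001) -> (0.889,-7.095) [heading=237, draw]
]
FD 20: (0.889,-7.095) -> (-10.004,-23.868) [heading=237, draw]
LT 90: heading 237 -> 327
FD 3: (-10.004,-23.868) -> (-7.488,-25.502) [heading=327, draw]
RT 108: heading 327 -> 219
Final: pos=(-7.488,-25.502), heading=219, 6 segment(s) drawn

Answer: 219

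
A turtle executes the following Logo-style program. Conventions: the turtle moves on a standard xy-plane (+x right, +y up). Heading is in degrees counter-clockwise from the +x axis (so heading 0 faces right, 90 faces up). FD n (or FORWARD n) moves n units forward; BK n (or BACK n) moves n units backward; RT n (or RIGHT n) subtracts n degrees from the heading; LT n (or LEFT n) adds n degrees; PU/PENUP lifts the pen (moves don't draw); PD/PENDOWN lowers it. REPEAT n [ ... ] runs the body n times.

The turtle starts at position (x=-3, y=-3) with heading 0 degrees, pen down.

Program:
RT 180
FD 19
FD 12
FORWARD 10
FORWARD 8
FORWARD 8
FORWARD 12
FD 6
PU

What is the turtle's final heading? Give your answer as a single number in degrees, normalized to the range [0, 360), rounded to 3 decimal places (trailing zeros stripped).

Answer: 180

Derivation:
Executing turtle program step by step:
Start: pos=(-3,-3), heading=0, pen down
RT 180: heading 0 -> 180
FD 19: (-3,-3) -> (-22,-3) [heading=180, draw]
FD 12: (-22,-3) -> (-34,-3) [heading=180, draw]
FD 10: (-34,-3) -> (-44,-3) [heading=180, draw]
FD 8: (-44,-3) -> (-52,-3) [heading=180, draw]
FD 8: (-52,-3) -> (-60,-3) [heading=180, draw]
FD 12: (-60,-3) -> (-72,-3) [heading=180, draw]
FD 6: (-72,-3) -> (-78,-3) [heading=180, draw]
PU: pen up
Final: pos=(-78,-3), heading=180, 7 segment(s) drawn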